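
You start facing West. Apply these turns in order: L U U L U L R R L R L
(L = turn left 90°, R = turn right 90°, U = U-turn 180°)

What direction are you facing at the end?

Start: West
  L (left (90° counter-clockwise)) -> South
  U (U-turn (180°)) -> North
  U (U-turn (180°)) -> South
  L (left (90° counter-clockwise)) -> East
  U (U-turn (180°)) -> West
  L (left (90° counter-clockwise)) -> South
  R (right (90° clockwise)) -> West
  R (right (90° clockwise)) -> North
  L (left (90° counter-clockwise)) -> West
  R (right (90° clockwise)) -> North
  L (left (90° counter-clockwise)) -> West
Final: West

Answer: Final heading: West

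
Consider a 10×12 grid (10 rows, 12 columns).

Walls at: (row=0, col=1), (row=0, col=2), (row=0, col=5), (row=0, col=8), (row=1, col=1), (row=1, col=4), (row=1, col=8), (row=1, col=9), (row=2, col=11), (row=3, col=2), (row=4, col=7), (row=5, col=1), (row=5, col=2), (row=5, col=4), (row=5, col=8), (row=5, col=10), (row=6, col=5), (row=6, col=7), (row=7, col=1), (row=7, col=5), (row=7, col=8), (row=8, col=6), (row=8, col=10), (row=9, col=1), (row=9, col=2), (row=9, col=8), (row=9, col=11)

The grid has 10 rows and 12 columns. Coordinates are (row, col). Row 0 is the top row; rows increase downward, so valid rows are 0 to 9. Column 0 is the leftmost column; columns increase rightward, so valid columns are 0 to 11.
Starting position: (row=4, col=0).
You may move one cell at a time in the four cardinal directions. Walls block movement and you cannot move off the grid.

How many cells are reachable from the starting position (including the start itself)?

Answer: Reachable cells: 93

Derivation:
BFS flood-fill from (row=4, col=0):
  Distance 0: (row=4, col=0)
  Distance 1: (row=3, col=0), (row=4, col=1), (row=5, col=0)
  Distance 2: (row=2, col=0), (row=3, col=1), (row=4, col=2), (row=6, col=0)
  Distance 3: (row=1, col=0), (row=2, col=1), (row=4, col=3), (row=6, col=1), (row=7, col=0)
  Distance 4: (row=0, col=0), (row=2, col=2), (row=3, col=3), (row=4, col=4), (row=5, col=3), (row=6, col=2), (row=8, col=0)
  Distance 5: (row=1, col=2), (row=2, col=3), (row=3, col=4), (row=4, col=5), (row=6, col=3), (row=7, col=2), (row=8, col=1), (row=9, col=0)
  Distance 6: (row=1, col=3), (row=2, col=4), (row=3, col=5), (row=4, col=6), (row=5, col=5), (row=6, col=4), (row=7, col=3), (row=8, col=2)
  Distance 7: (row=0, col=3), (row=2, col=5), (row=3, col=6), (row=5, col=6), (row=7, col=4), (row=8, col=3)
  Distance 8: (row=0, col=4), (row=1, col=5), (row=2, col=6), (row=3, col=7), (row=5, col=7), (row=6, col=6), (row=8, col=4), (row=9, col=3)
  Distance 9: (row=1, col=6), (row=2, col=7), (row=3, col=8), (row=7, col=6), (row=8, col=5), (row=9, col=4)
  Distance 10: (row=0, col=6), (row=1, col=7), (row=2, col=8), (row=3, col=9), (row=4, col=8), (row=7, col=7), (row=9, col=5)
  Distance 11: (row=0, col=7), (row=2, col=9), (row=3, col=10), (row=4, col=9), (row=8, col=7), (row=9, col=6)
  Distance 12: (row=2, col=10), (row=3, col=11), (row=4, col=10), (row=5, col=9), (row=8, col=8), (row=9, col=7)
  Distance 13: (row=1, col=10), (row=4, col=11), (row=6, col=9), (row=8, col=9)
  Distance 14: (row=0, col=10), (row=1, col=11), (row=5, col=11), (row=6, col=8), (row=6, col=10), (row=7, col=9), (row=9, col=9)
  Distance 15: (row=0, col=9), (row=0, col=11), (row=6, col=11), (row=7, col=10), (row=9, col=10)
  Distance 16: (row=7, col=11)
  Distance 17: (row=8, col=11)
Total reachable: 93 (grid has 93 open cells total)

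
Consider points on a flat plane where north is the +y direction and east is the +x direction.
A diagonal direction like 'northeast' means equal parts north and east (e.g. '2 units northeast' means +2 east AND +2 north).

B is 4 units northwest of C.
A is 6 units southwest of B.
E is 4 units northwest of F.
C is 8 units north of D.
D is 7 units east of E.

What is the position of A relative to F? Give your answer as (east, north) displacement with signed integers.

Place F at the origin (east=0, north=0).
  E is 4 units northwest of F: delta (east=-4, north=+4); E at (east=-4, north=4).
  D is 7 units east of E: delta (east=+7, north=+0); D at (east=3, north=4).
  C is 8 units north of D: delta (east=+0, north=+8); C at (east=3, north=12).
  B is 4 units northwest of C: delta (east=-4, north=+4); B at (east=-1, north=16).
  A is 6 units southwest of B: delta (east=-6, north=-6); A at (east=-7, north=10).
Therefore A relative to F: (east=-7, north=10).

Answer: A is at (east=-7, north=10) relative to F.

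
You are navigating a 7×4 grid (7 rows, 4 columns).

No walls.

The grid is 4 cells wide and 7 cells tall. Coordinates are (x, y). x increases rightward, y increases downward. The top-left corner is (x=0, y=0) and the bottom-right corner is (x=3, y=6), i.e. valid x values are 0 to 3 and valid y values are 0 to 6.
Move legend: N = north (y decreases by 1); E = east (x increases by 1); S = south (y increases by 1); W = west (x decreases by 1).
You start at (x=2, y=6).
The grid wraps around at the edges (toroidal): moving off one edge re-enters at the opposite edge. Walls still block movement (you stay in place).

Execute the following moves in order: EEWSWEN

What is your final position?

Start: (x=2, y=6)
  E (east): (x=2, y=6) -> (x=3, y=6)
  E (east): (x=3, y=6) -> (x=0, y=6)
  W (west): (x=0, y=6) -> (x=3, y=6)
  S (south): (x=3, y=6) -> (x=3, y=0)
  W (west): (x=3, y=0) -> (x=2, y=0)
  E (east): (x=2, y=0) -> (x=3, y=0)
  N (north): (x=3, y=0) -> (x=3, y=6)
Final: (x=3, y=6)

Answer: Final position: (x=3, y=6)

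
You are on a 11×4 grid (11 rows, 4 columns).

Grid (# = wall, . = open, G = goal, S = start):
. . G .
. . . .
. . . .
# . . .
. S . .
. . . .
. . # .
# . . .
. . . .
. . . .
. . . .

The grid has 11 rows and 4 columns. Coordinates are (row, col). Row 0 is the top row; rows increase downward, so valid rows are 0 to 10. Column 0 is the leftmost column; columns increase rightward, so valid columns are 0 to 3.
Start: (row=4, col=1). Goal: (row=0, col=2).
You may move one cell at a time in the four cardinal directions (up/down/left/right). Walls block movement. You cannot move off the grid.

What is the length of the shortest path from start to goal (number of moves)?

Answer: Shortest path length: 5

Derivation:
BFS from (row=4, col=1) until reaching (row=0, col=2):
  Distance 0: (row=4, col=1)
  Distance 1: (row=3, col=1), (row=4, col=0), (row=4, col=2), (row=5, col=1)
  Distance 2: (row=2, col=1), (row=3, col=2), (row=4, col=3), (row=5, col=0), (row=5, col=2), (row=6, col=1)
  Distance 3: (row=1, col=1), (row=2, col=0), (row=2, col=2), (row=3, col=3), (row=5, col=3), (row=6, col=0), (row=7, col=1)
  Distance 4: (row=0, col=1), (row=1, col=0), (row=1, col=2), (row=2, col=3), (row=6, col=3), (row=7, col=2), (row=8, col=1)
  Distance 5: (row=0, col=0), (row=0, col=2), (row=1, col=3), (row=7, col=3), (row=8, col=0), (row=8, col=2), (row=9, col=1)  <- goal reached here
One shortest path (5 moves): (row=4, col=1) -> (row=4, col=2) -> (row=3, col=2) -> (row=2, col=2) -> (row=1, col=2) -> (row=0, col=2)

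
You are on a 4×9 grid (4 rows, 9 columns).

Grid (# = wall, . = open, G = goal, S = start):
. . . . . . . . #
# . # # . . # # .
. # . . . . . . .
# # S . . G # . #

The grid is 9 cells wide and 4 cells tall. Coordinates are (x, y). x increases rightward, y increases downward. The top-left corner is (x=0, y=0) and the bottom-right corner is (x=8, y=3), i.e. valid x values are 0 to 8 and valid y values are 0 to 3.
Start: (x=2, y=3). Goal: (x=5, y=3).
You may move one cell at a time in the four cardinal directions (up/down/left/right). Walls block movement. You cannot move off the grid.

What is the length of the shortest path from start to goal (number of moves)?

BFS from (x=2, y=3) until reaching (x=5, y=3):
  Distance 0: (x=2, y=3)
  Distance 1: (x=2, y=2), (x=3, y=3)
  Distance 2: (x=3, y=2), (x=4, y=3)
  Distance 3: (x=4, y=2), (x=5, y=3)  <- goal reached here
One shortest path (3 moves): (x=2, y=3) -> (x=3, y=3) -> (x=4, y=3) -> (x=5, y=3)

Answer: Shortest path length: 3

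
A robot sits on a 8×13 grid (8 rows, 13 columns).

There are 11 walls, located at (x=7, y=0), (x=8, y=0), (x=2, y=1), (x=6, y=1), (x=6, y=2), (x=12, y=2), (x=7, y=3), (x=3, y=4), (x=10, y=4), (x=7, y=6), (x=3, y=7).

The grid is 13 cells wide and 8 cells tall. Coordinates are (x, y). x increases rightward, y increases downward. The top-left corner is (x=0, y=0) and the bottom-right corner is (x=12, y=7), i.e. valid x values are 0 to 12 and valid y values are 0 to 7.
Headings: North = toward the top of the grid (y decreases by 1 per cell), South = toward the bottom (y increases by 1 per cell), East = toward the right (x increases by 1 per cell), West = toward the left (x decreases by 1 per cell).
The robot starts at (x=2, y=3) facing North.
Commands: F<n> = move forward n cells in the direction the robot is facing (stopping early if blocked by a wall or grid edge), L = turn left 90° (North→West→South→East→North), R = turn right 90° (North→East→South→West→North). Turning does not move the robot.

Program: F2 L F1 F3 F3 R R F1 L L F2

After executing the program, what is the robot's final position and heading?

Start: (x=2, y=3), facing North
  F2: move forward 1/2 (blocked), now at (x=2, y=2)
  L: turn left, now facing West
  F1: move forward 1, now at (x=1, y=2)
  F3: move forward 1/3 (blocked), now at (x=0, y=2)
  F3: move forward 0/3 (blocked), now at (x=0, y=2)
  R: turn right, now facing North
  R: turn right, now facing East
  F1: move forward 1, now at (x=1, y=2)
  L: turn left, now facing North
  L: turn left, now facing West
  F2: move forward 1/2 (blocked), now at (x=0, y=2)
Final: (x=0, y=2), facing West

Answer: Final position: (x=0, y=2), facing West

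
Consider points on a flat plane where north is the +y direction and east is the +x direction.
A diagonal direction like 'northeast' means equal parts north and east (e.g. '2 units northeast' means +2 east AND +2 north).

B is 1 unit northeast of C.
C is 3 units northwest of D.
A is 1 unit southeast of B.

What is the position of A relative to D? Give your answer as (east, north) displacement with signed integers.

Answer: A is at (east=-1, north=3) relative to D.

Derivation:
Place D at the origin (east=0, north=0).
  C is 3 units northwest of D: delta (east=-3, north=+3); C at (east=-3, north=3).
  B is 1 unit northeast of C: delta (east=+1, north=+1); B at (east=-2, north=4).
  A is 1 unit southeast of B: delta (east=+1, north=-1); A at (east=-1, north=3).
Therefore A relative to D: (east=-1, north=3).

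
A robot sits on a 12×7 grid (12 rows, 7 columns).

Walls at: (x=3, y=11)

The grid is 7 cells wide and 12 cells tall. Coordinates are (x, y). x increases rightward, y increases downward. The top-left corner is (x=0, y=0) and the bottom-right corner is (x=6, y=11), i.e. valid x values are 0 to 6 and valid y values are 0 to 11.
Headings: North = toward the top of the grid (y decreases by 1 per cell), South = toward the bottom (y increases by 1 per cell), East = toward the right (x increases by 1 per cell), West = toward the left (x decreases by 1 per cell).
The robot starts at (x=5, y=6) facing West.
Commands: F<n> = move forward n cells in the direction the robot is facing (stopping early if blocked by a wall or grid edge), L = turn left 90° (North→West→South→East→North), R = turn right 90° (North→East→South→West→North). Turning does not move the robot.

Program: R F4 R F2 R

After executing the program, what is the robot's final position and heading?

Start: (x=5, y=6), facing West
  R: turn right, now facing North
  F4: move forward 4, now at (x=5, y=2)
  R: turn right, now facing East
  F2: move forward 1/2 (blocked), now at (x=6, y=2)
  R: turn right, now facing South
Final: (x=6, y=2), facing South

Answer: Final position: (x=6, y=2), facing South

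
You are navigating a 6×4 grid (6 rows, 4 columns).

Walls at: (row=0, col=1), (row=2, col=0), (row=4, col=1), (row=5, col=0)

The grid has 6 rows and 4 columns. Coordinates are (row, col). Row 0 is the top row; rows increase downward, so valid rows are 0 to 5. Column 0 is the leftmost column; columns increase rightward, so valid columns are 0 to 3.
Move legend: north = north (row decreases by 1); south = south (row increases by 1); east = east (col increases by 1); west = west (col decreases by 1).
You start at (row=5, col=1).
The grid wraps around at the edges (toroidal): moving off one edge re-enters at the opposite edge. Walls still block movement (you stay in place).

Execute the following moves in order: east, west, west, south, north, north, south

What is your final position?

Answer: Final position: (row=5, col=1)

Derivation:
Start: (row=5, col=1)
  east (east): (row=5, col=1) -> (row=5, col=2)
  west (west): (row=5, col=2) -> (row=5, col=1)
  west (west): blocked, stay at (row=5, col=1)
  south (south): blocked, stay at (row=5, col=1)
  north (north): blocked, stay at (row=5, col=1)
  north (north): blocked, stay at (row=5, col=1)
  south (south): blocked, stay at (row=5, col=1)
Final: (row=5, col=1)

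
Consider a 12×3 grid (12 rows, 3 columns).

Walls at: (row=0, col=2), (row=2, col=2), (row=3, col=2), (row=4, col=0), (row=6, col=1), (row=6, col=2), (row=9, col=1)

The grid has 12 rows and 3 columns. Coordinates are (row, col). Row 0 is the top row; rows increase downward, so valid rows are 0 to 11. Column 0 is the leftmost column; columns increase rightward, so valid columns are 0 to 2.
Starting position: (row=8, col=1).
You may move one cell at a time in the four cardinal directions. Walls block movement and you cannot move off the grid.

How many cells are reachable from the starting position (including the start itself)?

Answer: Reachable cells: 29

Derivation:
BFS flood-fill from (row=8, col=1):
  Distance 0: (row=8, col=1)
  Distance 1: (row=7, col=1), (row=8, col=0), (row=8, col=2)
  Distance 2: (row=7, col=0), (row=7, col=2), (row=9, col=0), (row=9, col=2)
  Distance 3: (row=6, col=0), (row=10, col=0), (row=10, col=2)
  Distance 4: (row=5, col=0), (row=10, col=1), (row=11, col=0), (row=11, col=2)
  Distance 5: (row=5, col=1), (row=11, col=1)
  Distance 6: (row=4, col=1), (row=5, col=2)
  Distance 7: (row=3, col=1), (row=4, col=2)
  Distance 8: (row=2, col=1), (row=3, col=0)
  Distance 9: (row=1, col=1), (row=2, col=0)
  Distance 10: (row=0, col=1), (row=1, col=0), (row=1, col=2)
  Distance 11: (row=0, col=0)
Total reachable: 29 (grid has 29 open cells total)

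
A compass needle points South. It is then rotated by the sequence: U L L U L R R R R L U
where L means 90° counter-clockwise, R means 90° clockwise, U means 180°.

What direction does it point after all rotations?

Answer: Final heading: North

Derivation:
Start: South
  U (U-turn (180°)) -> North
  L (left (90° counter-clockwise)) -> West
  L (left (90° counter-clockwise)) -> South
  U (U-turn (180°)) -> North
  L (left (90° counter-clockwise)) -> West
  R (right (90° clockwise)) -> North
  R (right (90° clockwise)) -> East
  R (right (90° clockwise)) -> South
  R (right (90° clockwise)) -> West
  L (left (90° counter-clockwise)) -> South
  U (U-turn (180°)) -> North
Final: North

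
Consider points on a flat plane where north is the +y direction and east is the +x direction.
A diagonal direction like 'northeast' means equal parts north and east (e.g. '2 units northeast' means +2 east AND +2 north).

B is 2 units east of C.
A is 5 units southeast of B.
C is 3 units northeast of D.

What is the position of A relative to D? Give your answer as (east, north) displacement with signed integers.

Answer: A is at (east=10, north=-2) relative to D.

Derivation:
Place D at the origin (east=0, north=0).
  C is 3 units northeast of D: delta (east=+3, north=+3); C at (east=3, north=3).
  B is 2 units east of C: delta (east=+2, north=+0); B at (east=5, north=3).
  A is 5 units southeast of B: delta (east=+5, north=-5); A at (east=10, north=-2).
Therefore A relative to D: (east=10, north=-2).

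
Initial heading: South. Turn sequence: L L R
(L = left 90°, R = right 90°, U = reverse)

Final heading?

Answer: Final heading: East

Derivation:
Start: South
  L (left (90° counter-clockwise)) -> East
  L (left (90° counter-clockwise)) -> North
  R (right (90° clockwise)) -> East
Final: East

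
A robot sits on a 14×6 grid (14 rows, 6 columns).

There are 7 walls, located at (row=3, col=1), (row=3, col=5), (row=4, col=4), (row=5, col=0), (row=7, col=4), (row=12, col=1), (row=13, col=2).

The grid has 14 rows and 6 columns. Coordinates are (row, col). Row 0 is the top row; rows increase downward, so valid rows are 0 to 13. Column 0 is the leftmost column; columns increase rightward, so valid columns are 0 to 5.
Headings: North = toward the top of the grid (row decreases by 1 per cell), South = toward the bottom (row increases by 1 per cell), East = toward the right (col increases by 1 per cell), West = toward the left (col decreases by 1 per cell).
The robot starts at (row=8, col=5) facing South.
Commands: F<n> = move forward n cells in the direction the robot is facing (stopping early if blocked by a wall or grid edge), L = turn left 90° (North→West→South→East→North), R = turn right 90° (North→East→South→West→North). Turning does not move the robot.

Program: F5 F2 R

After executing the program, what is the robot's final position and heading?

Start: (row=8, col=5), facing South
  F5: move forward 5, now at (row=13, col=5)
  F2: move forward 0/2 (blocked), now at (row=13, col=5)
  R: turn right, now facing West
Final: (row=13, col=5), facing West

Answer: Final position: (row=13, col=5), facing West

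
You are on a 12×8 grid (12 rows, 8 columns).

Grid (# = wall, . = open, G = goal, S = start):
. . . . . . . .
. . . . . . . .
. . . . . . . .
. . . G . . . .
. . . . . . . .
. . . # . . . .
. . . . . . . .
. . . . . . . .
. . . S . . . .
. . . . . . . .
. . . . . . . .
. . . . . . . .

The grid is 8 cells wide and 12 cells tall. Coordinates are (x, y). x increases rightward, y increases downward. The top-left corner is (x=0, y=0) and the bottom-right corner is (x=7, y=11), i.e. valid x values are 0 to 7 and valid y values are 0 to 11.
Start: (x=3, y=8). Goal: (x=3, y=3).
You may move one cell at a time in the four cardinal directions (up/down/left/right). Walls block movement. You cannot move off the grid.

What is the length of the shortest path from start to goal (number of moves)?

Answer: Shortest path length: 7

Derivation:
BFS from (x=3, y=8) until reaching (x=3, y=3):
  Distance 0: (x=3, y=8)
  Distance 1: (x=3, y=7), (x=2, y=8), (x=4, y=8), (x=3, y=9)
  Distance 2: (x=3, y=6), (x=2, y=7), (x=4, y=7), (x=1, y=8), (x=5, y=8), (x=2, y=9), (x=4, y=9), (x=3, y=10)
  Distance 3: (x=2, y=6), (x=4, y=6), (x=1, y=7), (x=5, y=7), (x=0, y=8), (x=6, y=8), (x=1, y=9), (x=5, y=9), (x=2, y=10), (x=4, y=10), (x=3, y=11)
  Distance 4: (x=2, y=5), (x=4, y=5), (x=1, y=6), (x=5, y=6), (x=0, y=7), (x=6, y=7), (x=7, y=8), (x=0, y=9), (x=6, y=9), (x=1, y=10), (x=5, y=10), (x=2, y=11), (x=4, y=11)
  Distance 5: (x=2, y=4), (x=4, y=4), (x=1, y=5), (x=5, y=5), (x=0, y=6), (x=6, y=6), (x=7, y=7), (x=7, y=9), (x=0, y=10), (x=6, y=10), (x=1, y=11), (x=5, y=11)
  Distance 6: (x=2, y=3), (x=4, y=3), (x=1, y=4), (x=3, y=4), (x=5, y=4), (x=0, y=5), (x=6, y=5), (x=7, y=6), (x=7, y=10), (x=0, y=11), (x=6, y=11)
  Distance 7: (x=2, y=2), (x=4, y=2), (x=1, y=3), (x=3, y=3), (x=5, y=3), (x=0, y=4), (x=6, y=4), (x=7, y=5), (x=7, y=11)  <- goal reached here
One shortest path (7 moves): (x=3, y=8) -> (x=4, y=8) -> (x=4, y=7) -> (x=4, y=6) -> (x=4, y=5) -> (x=4, y=4) -> (x=3, y=4) -> (x=3, y=3)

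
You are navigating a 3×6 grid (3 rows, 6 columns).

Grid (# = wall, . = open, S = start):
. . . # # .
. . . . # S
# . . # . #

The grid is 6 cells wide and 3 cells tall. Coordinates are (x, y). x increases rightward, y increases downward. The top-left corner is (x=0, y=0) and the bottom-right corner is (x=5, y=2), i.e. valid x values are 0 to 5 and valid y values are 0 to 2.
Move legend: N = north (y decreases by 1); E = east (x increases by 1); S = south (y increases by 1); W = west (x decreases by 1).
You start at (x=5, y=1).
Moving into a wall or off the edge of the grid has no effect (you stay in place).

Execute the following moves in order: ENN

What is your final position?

Start: (x=5, y=1)
  E (east): blocked, stay at (x=5, y=1)
  N (north): (x=5, y=1) -> (x=5, y=0)
  N (north): blocked, stay at (x=5, y=0)
Final: (x=5, y=0)

Answer: Final position: (x=5, y=0)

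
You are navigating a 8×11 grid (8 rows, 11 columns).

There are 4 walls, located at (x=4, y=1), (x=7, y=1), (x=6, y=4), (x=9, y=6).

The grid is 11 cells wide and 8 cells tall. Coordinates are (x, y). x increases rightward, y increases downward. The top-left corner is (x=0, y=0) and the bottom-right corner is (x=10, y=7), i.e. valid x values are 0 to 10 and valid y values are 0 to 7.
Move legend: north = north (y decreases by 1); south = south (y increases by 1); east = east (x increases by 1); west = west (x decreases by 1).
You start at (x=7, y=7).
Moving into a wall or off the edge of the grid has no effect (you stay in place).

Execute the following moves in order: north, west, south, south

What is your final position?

Answer: Final position: (x=6, y=7)

Derivation:
Start: (x=7, y=7)
  north (north): (x=7, y=7) -> (x=7, y=6)
  west (west): (x=7, y=6) -> (x=6, y=6)
  south (south): (x=6, y=6) -> (x=6, y=7)
  south (south): blocked, stay at (x=6, y=7)
Final: (x=6, y=7)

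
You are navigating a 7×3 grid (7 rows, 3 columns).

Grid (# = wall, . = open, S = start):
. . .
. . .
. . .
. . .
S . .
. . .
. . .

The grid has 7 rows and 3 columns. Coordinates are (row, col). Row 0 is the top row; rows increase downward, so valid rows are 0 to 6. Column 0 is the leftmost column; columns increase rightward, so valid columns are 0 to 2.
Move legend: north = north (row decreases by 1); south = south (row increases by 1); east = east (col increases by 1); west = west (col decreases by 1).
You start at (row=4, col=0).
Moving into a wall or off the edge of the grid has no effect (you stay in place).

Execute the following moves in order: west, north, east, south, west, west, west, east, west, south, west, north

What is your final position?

Start: (row=4, col=0)
  west (west): blocked, stay at (row=4, col=0)
  north (north): (row=4, col=0) -> (row=3, col=0)
  east (east): (row=3, col=0) -> (row=3, col=1)
  south (south): (row=3, col=1) -> (row=4, col=1)
  west (west): (row=4, col=1) -> (row=4, col=0)
  west (west): blocked, stay at (row=4, col=0)
  west (west): blocked, stay at (row=4, col=0)
  east (east): (row=4, col=0) -> (row=4, col=1)
  west (west): (row=4, col=1) -> (row=4, col=0)
  south (south): (row=4, col=0) -> (row=5, col=0)
  west (west): blocked, stay at (row=5, col=0)
  north (north): (row=5, col=0) -> (row=4, col=0)
Final: (row=4, col=0)

Answer: Final position: (row=4, col=0)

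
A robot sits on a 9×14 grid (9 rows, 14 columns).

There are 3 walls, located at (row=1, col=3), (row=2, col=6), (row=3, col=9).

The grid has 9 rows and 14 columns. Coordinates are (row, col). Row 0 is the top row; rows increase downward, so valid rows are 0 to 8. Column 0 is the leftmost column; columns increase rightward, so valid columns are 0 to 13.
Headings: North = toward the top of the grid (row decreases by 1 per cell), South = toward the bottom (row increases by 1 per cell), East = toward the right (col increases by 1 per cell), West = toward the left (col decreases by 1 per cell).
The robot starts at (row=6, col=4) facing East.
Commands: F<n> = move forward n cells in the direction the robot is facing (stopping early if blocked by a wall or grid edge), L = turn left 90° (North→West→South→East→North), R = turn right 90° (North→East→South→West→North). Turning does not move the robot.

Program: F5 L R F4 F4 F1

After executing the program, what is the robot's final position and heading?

Start: (row=6, col=4), facing East
  F5: move forward 5, now at (row=6, col=9)
  L: turn left, now facing North
  R: turn right, now facing East
  F4: move forward 4, now at (row=6, col=13)
  F4: move forward 0/4 (blocked), now at (row=6, col=13)
  F1: move forward 0/1 (blocked), now at (row=6, col=13)
Final: (row=6, col=13), facing East

Answer: Final position: (row=6, col=13), facing East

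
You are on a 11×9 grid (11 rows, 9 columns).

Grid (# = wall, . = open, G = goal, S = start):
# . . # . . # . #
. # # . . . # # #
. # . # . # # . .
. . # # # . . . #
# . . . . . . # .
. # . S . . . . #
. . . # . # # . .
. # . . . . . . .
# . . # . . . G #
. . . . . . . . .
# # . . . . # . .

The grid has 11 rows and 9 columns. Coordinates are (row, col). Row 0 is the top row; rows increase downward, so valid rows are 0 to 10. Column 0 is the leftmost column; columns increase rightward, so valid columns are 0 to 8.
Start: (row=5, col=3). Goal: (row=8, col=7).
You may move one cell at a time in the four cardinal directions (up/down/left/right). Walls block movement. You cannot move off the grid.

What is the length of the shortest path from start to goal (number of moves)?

Answer: Shortest path length: 7

Derivation:
BFS from (row=5, col=3) until reaching (row=8, col=7):
  Distance 0: (row=5, col=3)
  Distance 1: (row=4, col=3), (row=5, col=2), (row=5, col=4)
  Distance 2: (row=4, col=2), (row=4, col=4), (row=5, col=5), (row=6, col=2), (row=6, col=4)
  Distance 3: (row=4, col=1), (row=4, col=5), (row=5, col=6), (row=6, col=1), (row=7, col=2), (row=7, col=4)
  Distance 4: (row=3, col=1), (row=3, col=5), (row=4, col=6), (row=5, col=7), (row=6, col=0), (row=7, col=3), (row=7, col=5), (row=8, col=2), (row=8, col=4)
  Distance 5: (row=3, col=0), (row=3, col=6), (row=5, col=0), (row=6, col=7), (row=7, col=0), (row=7, col=6), (row=8, col=1), (row=8, col=5), (row=9, col=2), (row=9, col=4)
  Distance 6: (row=2, col=0), (row=3, col=7), (row=6, col=8), (row=7, col=7), (row=8, col=6), (row=9, col=1), (row=9, col=3), (row=9, col=5), (row=10, col=2), (row=10, col=4)
  Distance 7: (row=1, col=0), (row=2, col=7), (row=7, col=8), (row=8, col=7), (row=9, col=0), (row=9, col=6), (row=10, col=3), (row=10, col=5)  <- goal reached here
One shortest path (7 moves): (row=5, col=3) -> (row=5, col=4) -> (row=5, col=5) -> (row=5, col=6) -> (row=5, col=7) -> (row=6, col=7) -> (row=7, col=7) -> (row=8, col=7)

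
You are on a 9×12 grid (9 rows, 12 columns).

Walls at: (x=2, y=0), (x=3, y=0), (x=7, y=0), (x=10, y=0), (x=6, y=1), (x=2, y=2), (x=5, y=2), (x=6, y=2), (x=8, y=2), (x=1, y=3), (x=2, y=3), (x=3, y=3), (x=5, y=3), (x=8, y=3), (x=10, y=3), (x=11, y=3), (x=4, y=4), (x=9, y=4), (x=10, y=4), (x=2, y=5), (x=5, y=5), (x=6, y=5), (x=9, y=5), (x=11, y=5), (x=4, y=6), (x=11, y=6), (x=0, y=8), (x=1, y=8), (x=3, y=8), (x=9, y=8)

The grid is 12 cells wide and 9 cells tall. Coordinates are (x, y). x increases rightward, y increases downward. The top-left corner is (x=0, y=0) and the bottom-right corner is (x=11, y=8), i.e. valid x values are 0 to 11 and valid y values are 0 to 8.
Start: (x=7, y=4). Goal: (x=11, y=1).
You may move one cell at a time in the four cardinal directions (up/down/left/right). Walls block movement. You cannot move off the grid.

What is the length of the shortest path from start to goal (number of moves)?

BFS from (x=7, y=4) until reaching (x=11, y=1):
  Distance 0: (x=7, y=4)
  Distance 1: (x=7, y=3), (x=6, y=4), (x=8, y=4), (x=7, y=5)
  Distance 2: (x=7, y=2), (x=6, y=3), (x=5, y=4), (x=8, y=5), (x=7, y=6)
  Distance 3: (x=7, y=1), (x=6, y=6), (x=8, y=6), (x=7, y=7)
  Distance 4: (x=8, y=1), (x=5, y=6), (x=9, y=6), (x=6, y=7), (x=8, y=7), (x=7, y=8)
  Distance 5: (x=8, y=0), (x=9, y=1), (x=10, y=6), (x=5, y=7), (x=9, y=7), (x=6, y=8), (x=8, y=8)
  Distance 6: (x=9, y=0), (x=10, y=1), (x=9, y=2), (x=10, y=5), (x=4, y=7), (x=10, y=7), (x=5, y=8)
  Distance 7: (x=11, y=1), (x=10, y=2), (x=9, y=3), (x=3, y=7), (x=11, y=7), (x=4, y=8), (x=10, y=8)  <- goal reached here
One shortest path (7 moves): (x=7, y=4) -> (x=7, y=3) -> (x=7, y=2) -> (x=7, y=1) -> (x=8, y=1) -> (x=9, y=1) -> (x=10, y=1) -> (x=11, y=1)

Answer: Shortest path length: 7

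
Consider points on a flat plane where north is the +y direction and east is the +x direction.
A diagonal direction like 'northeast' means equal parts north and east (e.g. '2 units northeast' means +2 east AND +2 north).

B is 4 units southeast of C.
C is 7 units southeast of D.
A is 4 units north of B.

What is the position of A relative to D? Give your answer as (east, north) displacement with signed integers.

Answer: A is at (east=11, north=-7) relative to D.

Derivation:
Place D at the origin (east=0, north=0).
  C is 7 units southeast of D: delta (east=+7, north=-7); C at (east=7, north=-7).
  B is 4 units southeast of C: delta (east=+4, north=-4); B at (east=11, north=-11).
  A is 4 units north of B: delta (east=+0, north=+4); A at (east=11, north=-7).
Therefore A relative to D: (east=11, north=-7).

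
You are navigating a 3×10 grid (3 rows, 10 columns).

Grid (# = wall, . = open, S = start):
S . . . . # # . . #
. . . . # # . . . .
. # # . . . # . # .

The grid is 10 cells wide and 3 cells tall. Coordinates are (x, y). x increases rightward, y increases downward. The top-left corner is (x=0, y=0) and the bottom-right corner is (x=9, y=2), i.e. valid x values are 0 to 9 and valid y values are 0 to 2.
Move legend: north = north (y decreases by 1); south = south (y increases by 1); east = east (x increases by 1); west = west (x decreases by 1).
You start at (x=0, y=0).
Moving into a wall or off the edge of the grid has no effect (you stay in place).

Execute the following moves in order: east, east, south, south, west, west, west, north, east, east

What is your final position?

Answer: Final position: (x=2, y=0)

Derivation:
Start: (x=0, y=0)
  east (east): (x=0, y=0) -> (x=1, y=0)
  east (east): (x=1, y=0) -> (x=2, y=0)
  south (south): (x=2, y=0) -> (x=2, y=1)
  south (south): blocked, stay at (x=2, y=1)
  west (west): (x=2, y=1) -> (x=1, y=1)
  west (west): (x=1, y=1) -> (x=0, y=1)
  west (west): blocked, stay at (x=0, y=1)
  north (north): (x=0, y=1) -> (x=0, y=0)
  east (east): (x=0, y=0) -> (x=1, y=0)
  east (east): (x=1, y=0) -> (x=2, y=0)
Final: (x=2, y=0)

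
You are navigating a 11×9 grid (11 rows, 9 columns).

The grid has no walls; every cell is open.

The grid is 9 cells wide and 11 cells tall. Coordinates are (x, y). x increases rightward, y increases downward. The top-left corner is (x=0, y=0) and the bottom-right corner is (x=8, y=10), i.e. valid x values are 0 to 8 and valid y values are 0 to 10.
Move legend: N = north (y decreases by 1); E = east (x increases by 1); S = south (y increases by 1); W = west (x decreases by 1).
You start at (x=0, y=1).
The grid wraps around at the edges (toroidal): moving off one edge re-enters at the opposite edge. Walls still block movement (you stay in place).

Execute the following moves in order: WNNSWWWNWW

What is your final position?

Start: (x=0, y=1)
  W (west): (x=0, y=1) -> (x=8, y=1)
  N (north): (x=8, y=1) -> (x=8, y=0)
  N (north): (x=8, y=0) -> (x=8, y=10)
  S (south): (x=8, y=10) -> (x=8, y=0)
  W (west): (x=8, y=0) -> (x=7, y=0)
  W (west): (x=7, y=0) -> (x=6, y=0)
  W (west): (x=6, y=0) -> (x=5, y=0)
  N (north): (x=5, y=0) -> (x=5, y=10)
  W (west): (x=5, y=10) -> (x=4, y=10)
  W (west): (x=4, y=10) -> (x=3, y=10)
Final: (x=3, y=10)

Answer: Final position: (x=3, y=10)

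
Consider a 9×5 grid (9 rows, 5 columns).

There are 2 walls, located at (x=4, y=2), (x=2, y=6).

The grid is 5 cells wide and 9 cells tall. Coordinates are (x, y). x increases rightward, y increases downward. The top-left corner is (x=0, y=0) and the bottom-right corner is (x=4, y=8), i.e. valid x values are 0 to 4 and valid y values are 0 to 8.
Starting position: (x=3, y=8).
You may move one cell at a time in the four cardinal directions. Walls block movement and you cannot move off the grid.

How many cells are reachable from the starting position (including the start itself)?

Answer: Reachable cells: 43

Derivation:
BFS flood-fill from (x=3, y=8):
  Distance 0: (x=3, y=8)
  Distance 1: (x=3, y=7), (x=2, y=8), (x=4, y=8)
  Distance 2: (x=3, y=6), (x=2, y=7), (x=4, y=7), (x=1, y=8)
  Distance 3: (x=3, y=5), (x=4, y=6), (x=1, y=7), (x=0, y=8)
  Distance 4: (x=3, y=4), (x=2, y=5), (x=4, y=5), (x=1, y=6), (x=0, y=7)
  Distance 5: (x=3, y=3), (x=2, y=4), (x=4, y=4), (x=1, y=5), (x=0, y=6)
  Distance 6: (x=3, y=2), (x=2, y=3), (x=4, y=3), (x=1, y=4), (x=0, y=5)
  Distance 7: (x=3, y=1), (x=2, y=2), (x=1, y=3), (x=0, y=4)
  Distance 8: (x=3, y=0), (x=2, y=1), (x=4, y=1), (x=1, y=2), (x=0, y=3)
  Distance 9: (x=2, y=0), (x=4, y=0), (x=1, y=1), (x=0, y=2)
  Distance 10: (x=1, y=0), (x=0, y=1)
  Distance 11: (x=0, y=0)
Total reachable: 43 (grid has 43 open cells total)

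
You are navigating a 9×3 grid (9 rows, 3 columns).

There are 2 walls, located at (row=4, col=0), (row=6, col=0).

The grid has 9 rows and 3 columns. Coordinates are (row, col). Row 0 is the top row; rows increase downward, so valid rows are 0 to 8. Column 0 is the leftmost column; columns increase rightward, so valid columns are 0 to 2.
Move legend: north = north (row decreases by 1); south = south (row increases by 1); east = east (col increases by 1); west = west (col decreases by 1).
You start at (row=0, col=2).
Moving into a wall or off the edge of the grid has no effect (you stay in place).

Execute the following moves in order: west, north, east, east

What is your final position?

Answer: Final position: (row=0, col=2)

Derivation:
Start: (row=0, col=2)
  west (west): (row=0, col=2) -> (row=0, col=1)
  north (north): blocked, stay at (row=0, col=1)
  east (east): (row=0, col=1) -> (row=0, col=2)
  east (east): blocked, stay at (row=0, col=2)
Final: (row=0, col=2)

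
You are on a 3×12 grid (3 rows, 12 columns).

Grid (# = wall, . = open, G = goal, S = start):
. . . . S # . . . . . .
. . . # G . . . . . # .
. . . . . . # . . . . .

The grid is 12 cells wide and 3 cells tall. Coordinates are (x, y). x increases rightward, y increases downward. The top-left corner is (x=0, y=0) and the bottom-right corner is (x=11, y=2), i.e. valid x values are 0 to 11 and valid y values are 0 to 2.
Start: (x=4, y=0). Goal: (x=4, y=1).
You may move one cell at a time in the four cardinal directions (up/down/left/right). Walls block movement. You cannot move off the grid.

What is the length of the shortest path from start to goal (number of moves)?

BFS from (x=4, y=0) until reaching (x=4, y=1):
  Distance 0: (x=4, y=0)
  Distance 1: (x=3, y=0), (x=4, y=1)  <- goal reached here
One shortest path (1 moves): (x=4, y=0) -> (x=4, y=1)

Answer: Shortest path length: 1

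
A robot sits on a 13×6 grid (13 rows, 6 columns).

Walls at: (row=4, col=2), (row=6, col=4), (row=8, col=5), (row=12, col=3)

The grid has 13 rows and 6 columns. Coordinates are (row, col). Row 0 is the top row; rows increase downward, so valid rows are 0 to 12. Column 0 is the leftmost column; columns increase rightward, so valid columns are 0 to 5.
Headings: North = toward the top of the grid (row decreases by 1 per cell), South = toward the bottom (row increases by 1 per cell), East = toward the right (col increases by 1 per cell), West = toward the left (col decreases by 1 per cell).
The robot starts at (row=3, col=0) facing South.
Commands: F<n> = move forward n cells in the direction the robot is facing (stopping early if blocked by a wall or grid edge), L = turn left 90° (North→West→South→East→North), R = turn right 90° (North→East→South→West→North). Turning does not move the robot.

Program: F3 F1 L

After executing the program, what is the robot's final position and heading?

Start: (row=3, col=0), facing South
  F3: move forward 3, now at (row=6, col=0)
  F1: move forward 1, now at (row=7, col=0)
  L: turn left, now facing East
Final: (row=7, col=0), facing East

Answer: Final position: (row=7, col=0), facing East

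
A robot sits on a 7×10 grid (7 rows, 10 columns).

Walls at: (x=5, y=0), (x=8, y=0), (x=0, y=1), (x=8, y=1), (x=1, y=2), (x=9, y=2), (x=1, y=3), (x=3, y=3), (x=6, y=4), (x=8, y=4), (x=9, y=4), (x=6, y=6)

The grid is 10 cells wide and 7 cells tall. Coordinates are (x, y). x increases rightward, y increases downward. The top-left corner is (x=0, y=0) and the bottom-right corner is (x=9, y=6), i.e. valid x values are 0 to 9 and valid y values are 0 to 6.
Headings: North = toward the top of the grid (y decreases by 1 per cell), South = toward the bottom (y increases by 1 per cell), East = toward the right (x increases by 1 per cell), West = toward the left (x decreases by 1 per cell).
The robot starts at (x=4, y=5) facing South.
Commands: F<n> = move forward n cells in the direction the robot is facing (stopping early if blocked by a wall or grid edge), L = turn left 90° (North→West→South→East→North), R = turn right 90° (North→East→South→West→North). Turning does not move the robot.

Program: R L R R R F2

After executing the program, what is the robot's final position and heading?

Answer: Final position: (x=6, y=5), facing East

Derivation:
Start: (x=4, y=5), facing South
  R: turn right, now facing West
  L: turn left, now facing South
  R: turn right, now facing West
  R: turn right, now facing North
  R: turn right, now facing East
  F2: move forward 2, now at (x=6, y=5)
Final: (x=6, y=5), facing East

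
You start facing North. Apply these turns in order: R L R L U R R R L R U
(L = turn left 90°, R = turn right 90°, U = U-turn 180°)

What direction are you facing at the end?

Answer: Final heading: West

Derivation:
Start: North
  R (right (90° clockwise)) -> East
  L (left (90° counter-clockwise)) -> North
  R (right (90° clockwise)) -> East
  L (left (90° counter-clockwise)) -> North
  U (U-turn (180°)) -> South
  R (right (90° clockwise)) -> West
  R (right (90° clockwise)) -> North
  R (right (90° clockwise)) -> East
  L (left (90° counter-clockwise)) -> North
  R (right (90° clockwise)) -> East
  U (U-turn (180°)) -> West
Final: West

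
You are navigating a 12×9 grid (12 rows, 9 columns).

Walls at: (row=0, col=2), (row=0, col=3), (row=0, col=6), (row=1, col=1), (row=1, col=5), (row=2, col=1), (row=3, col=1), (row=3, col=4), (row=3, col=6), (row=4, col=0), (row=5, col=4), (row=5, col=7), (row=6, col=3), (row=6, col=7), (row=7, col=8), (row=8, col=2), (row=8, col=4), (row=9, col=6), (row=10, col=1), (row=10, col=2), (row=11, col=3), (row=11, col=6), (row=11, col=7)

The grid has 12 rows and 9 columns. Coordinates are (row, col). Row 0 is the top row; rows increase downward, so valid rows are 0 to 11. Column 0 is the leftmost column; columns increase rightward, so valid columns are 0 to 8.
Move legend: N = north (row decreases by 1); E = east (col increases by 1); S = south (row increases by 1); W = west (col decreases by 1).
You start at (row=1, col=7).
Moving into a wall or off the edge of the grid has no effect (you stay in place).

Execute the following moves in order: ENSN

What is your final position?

Answer: Final position: (row=0, col=8)

Derivation:
Start: (row=1, col=7)
  E (east): (row=1, col=7) -> (row=1, col=8)
  N (north): (row=1, col=8) -> (row=0, col=8)
  S (south): (row=0, col=8) -> (row=1, col=8)
  N (north): (row=1, col=8) -> (row=0, col=8)
Final: (row=0, col=8)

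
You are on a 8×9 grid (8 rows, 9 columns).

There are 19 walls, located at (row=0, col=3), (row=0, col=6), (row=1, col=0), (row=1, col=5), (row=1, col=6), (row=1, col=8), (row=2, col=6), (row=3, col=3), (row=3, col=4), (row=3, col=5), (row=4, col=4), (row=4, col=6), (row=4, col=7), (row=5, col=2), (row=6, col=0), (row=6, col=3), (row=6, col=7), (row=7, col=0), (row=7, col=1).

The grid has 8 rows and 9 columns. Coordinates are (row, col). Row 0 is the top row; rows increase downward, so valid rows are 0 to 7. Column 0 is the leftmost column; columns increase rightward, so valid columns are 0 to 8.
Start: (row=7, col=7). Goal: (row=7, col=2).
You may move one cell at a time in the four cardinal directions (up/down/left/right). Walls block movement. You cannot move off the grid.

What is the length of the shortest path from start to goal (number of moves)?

BFS from (row=7, col=7) until reaching (row=7, col=2):
  Distance 0: (row=7, col=7)
  Distance 1: (row=7, col=6), (row=7, col=8)
  Distance 2: (row=6, col=6), (row=6, col=8), (row=7, col=5)
  Distance 3: (row=5, col=6), (row=5, col=8), (row=6, col=5), (row=7, col=4)
  Distance 4: (row=4, col=8), (row=5, col=5), (row=5, col=7), (row=6, col=4), (row=7, col=3)
  Distance 5: (row=3, col=8), (row=4, col=5), (row=5, col=4), (row=7, col=2)  <- goal reached here
One shortest path (5 moves): (row=7, col=7) -> (row=7, col=6) -> (row=7, col=5) -> (row=7, col=4) -> (row=7, col=3) -> (row=7, col=2)

Answer: Shortest path length: 5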